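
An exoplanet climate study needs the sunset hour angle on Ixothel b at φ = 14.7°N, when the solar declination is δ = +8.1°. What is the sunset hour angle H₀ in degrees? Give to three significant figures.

H₀ = 92.1°

cos H₀ = −tan φ · tan δ = −tan(+14.7°) × tan(+8.100°) = -0.0373, so H₀ = 1.6081 rad = 92.14°.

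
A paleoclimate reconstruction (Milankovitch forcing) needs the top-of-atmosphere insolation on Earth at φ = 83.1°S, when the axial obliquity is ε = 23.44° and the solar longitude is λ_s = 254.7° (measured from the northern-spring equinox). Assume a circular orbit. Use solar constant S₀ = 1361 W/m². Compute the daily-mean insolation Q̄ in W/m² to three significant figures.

Q̄ ≈ 518 W/m²

Solar declination: sin δ = sin ε · sin λ_s = sin 23.44° × sin 254.7° = -0.38369, so δ = -22.562°.
cos H₀ = −tan(-83.1°) tan(-22.562°) = -3.4334 ≤ −1 ⇒ polar day, H₀ = π.
Bracket: H₀ sin φ sin δ + cos φ cos δ sin H₀ = 3.1416×-0.99276×-0.38369 + 0.12014×0.92346×0.00000 = 1.196673 + 0.000000 = 1.196673.
Q̄ = (S₀/π) × [bracket] = (1361/π) × 1.196673 = 518.4 W/m².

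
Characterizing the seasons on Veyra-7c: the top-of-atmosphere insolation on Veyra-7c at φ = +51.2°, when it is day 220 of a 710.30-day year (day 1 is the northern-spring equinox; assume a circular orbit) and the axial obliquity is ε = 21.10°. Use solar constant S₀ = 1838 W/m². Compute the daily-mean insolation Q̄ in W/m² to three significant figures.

Solar longitude: λ_s = 360° × (220 − 1)/710.30 = 110.995°.
sin δ = sin 21.10° × sin 110.995° = 0.33610, so δ = +19.639°.
cos H₀ = −tan(+51.2°) tan(+19.639°) = -0.4438, H₀ = 2.0307 rad.
Bracket: H₀ sin φ sin δ + cos φ cos δ sin H₀ = 2.0307×0.77934×0.33610 + 0.62660×0.94183×0.89611 = 0.531914 + 0.528840 = 1.060754.
Q̄ = (S₀/π) × [bracket] = (1838/π) × 1.060754 = 620.6 W/m².

Q̄ ≈ 621 W/m²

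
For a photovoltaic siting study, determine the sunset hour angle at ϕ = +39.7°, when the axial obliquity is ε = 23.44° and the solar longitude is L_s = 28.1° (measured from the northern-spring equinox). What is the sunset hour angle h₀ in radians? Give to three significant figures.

Solar declination: sin δ = sin ε · sin L_s = sin 23.44° × sin 28.1° = 0.18736, so δ = +10.799°.
cos h₀ = −tan ϕ · tan δ = −tan(+39.7°) × tan(+10.799°) = -0.1584, so h₀ = 1.7298 rad = 99.11°.

h₀ = 1.73 rad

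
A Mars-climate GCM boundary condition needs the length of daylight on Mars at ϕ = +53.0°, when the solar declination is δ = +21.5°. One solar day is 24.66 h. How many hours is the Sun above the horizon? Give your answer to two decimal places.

cos h₀ = −tan ϕ · tan δ = −tan(+53.0°) × tan(+21.500°) = -0.5227, so h₀ = 2.1209 rad = 121.52°.
Daylight = 2h₀/(2π) × 24.66 h = (2.1209/π) × 24.66 = 16.65 h.

16.65 h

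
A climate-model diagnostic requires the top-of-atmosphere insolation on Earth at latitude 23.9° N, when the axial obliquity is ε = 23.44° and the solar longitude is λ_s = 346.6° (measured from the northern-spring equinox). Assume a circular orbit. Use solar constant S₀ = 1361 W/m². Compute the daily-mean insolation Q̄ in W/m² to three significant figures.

Q̄ ≈ 369 W/m²

Solar declination: sin δ = sin ε · sin λ_s = sin 23.44° × sin 346.6° = -0.09219, so δ = -5.289°.
cos H₀ = −tan(+23.9°) tan(-5.289°) = 0.0410, H₀ = 1.5298 rad.
Bracket: H₀ sin φ sin δ + cos φ cos δ sin H₀ = 1.5298×0.40514×-0.09219 + 0.91425×0.99574×0.99916 = -0.057138 + 0.909591 = 0.852453.
Q̄ = (S₀/π) × [bracket] = (1361/π) × 0.852453 = 369.3 W/m².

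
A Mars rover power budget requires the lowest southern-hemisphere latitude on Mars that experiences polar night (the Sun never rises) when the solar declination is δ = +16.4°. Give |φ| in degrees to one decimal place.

|φ| = 73.6°

Polar night requires cos H₀ = −tan φ tan δ ≥ 1, i.e. tan φ tan δ ≤ −1.
The boundary is |tan φ| · |tan δ| = 1, so |φ| = 90° − |δ| = 90° − 16.4° = 73.6° in the southern hemisphere.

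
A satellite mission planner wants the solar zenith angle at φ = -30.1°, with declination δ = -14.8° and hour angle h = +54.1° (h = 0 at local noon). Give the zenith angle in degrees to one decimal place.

cos θ_z = sin φ sin δ + cos φ cos δ cos h = 0.128109 + 0.490470 = 0.618579.
θ_z = arccos(0.618579) = 51.8°.

θ_z = 51.8°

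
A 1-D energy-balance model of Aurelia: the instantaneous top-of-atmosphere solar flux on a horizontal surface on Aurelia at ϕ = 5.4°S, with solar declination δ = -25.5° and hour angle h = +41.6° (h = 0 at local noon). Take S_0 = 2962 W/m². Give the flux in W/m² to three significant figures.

2.11e+03 W/m²

cos θ_z = sin ϕ sin δ + cos ϕ cos δ cos h = 0.040515 + 0.671956 = 0.712471.
Flux = S_0 · cos θ_z = 2962 × 0.712471 = 2110 W/m².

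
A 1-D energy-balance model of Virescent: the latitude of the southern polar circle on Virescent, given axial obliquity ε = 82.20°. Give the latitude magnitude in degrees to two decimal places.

The polar circle is the lowest latitude that experiences at least one full rotation of continuous darkness at the northern-summer solstice; it lies at |φ| = 90° − ε = 90° − 82.20° = 7.80°.

7.80°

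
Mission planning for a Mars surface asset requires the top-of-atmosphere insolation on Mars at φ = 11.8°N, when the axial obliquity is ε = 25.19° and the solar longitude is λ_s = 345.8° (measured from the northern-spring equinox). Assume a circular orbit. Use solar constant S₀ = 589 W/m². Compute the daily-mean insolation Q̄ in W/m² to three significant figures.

Q̄ ≈ 176 W/m²

Solar declination: sin δ = sin ε · sin λ_s = sin 25.19° × sin 345.8° = -0.10441, so δ = -5.993°.
cos H₀ = −tan(+11.8°) tan(-5.993°) = 0.0219, H₀ = 1.5489 rad.
Bracket: H₀ sin φ sin δ + cos φ cos δ sin H₀ = 1.5489×0.20450×-0.10441 + 0.97887×0.99453×0.99976 = -0.033072 + 0.973282 = 0.940210.
Q̄ = (S₀/π) × [bracket] = (589/π) × 0.940210 = 176.3 W/m².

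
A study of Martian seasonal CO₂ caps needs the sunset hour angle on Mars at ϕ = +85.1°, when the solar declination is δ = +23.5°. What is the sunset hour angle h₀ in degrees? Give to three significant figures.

h₀ = 180°

Sunrise equation: cos h₀ = −tan ϕ · tan δ = -5.0719 ≤ −1, so the Sun never sets (polar day) and h₀ = π.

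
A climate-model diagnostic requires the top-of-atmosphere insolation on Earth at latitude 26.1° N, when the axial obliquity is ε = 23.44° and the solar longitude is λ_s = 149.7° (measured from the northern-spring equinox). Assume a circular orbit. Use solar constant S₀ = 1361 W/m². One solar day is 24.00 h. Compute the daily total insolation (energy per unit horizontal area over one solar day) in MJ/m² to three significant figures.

38.3 MJ/m²

Solar declination: sin δ = sin ε · sin λ_s = sin 23.44° × sin 149.7° = 0.20070, so δ = +11.578°.
cos H₀ = −tan(+26.1°) tan(+11.578°) = -0.1004, H₀ = 1.6713 rad.
Bracket: H₀ sin φ sin δ + cos φ cos δ sin H₀ = 1.6713×0.43994×0.20070 + 0.89803×0.97965×0.99495 = 0.147569 + 0.875312 = 1.022881.
Q̄ = (S₀/π) × [bracket] = (1361/π) × 1.022881 = 443.13 W/m².
Daily total = Q̄ × 24.00 h × 3600 s/h = 443.13 × 24.00 × 3600 / 10⁶ = 38.29 MJ/m².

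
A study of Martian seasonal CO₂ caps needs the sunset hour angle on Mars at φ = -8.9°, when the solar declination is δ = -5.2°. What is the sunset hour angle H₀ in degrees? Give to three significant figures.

cos H₀ = −tan φ · tan δ = −tan(-8.9°) × tan(-5.200°) = -0.0143, so H₀ = 1.5850 rad = 90.82°.

H₀ = 90.8°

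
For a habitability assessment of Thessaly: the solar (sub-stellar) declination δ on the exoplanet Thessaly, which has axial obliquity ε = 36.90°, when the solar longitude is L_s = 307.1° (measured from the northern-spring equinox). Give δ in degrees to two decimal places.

δ = -28.61°

sin δ = sin ε · sin L_s = sin 36.90° × sin 307.1° = -0.478886.
δ = arcsin(-0.478886) = -28.61°.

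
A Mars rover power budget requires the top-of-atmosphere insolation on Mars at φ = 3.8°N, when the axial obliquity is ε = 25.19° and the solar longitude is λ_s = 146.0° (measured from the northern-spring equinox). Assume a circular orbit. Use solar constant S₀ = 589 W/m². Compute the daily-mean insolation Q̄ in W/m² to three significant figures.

Q̄ ≈ 186 W/m²

Solar declination: sin δ = sin ε · sin λ_s = sin 25.19° × sin 146.0° = 0.23800, so δ = +13.769°.
cos H₀ = −tan(+3.8°) tan(+13.769°) = -0.0163, H₀ = 1.5871 rad.
Bracket: H₀ sin φ sin δ + cos φ cos δ sin H₀ = 1.5871×0.06627×0.23800 + 0.99780×0.97126×0.99987 = 0.025032 + 0.968997 = 0.994029.
Q̄ = (S₀/π) × [bracket] = (589/π) × 0.994029 = 186.4 W/m².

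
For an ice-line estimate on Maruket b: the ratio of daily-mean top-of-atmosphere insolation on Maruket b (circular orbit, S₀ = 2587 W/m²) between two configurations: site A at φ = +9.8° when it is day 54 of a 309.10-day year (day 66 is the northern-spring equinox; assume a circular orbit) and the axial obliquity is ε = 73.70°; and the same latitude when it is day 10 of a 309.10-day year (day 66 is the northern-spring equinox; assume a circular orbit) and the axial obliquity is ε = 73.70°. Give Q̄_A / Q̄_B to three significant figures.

— Configuration A (φ=+9.8°):
Solar longitude: λ_s = 360° × (54 − 66)/309.10 = -13.976°, i.e. -13.976° + 360° = 346.024°.
sin δ = sin 73.70° × sin 346.024° = -0.23181, so δ = -13.404°.
cos H₀ = −tan(+9.8°) tan(-13.404°) = 0.0412, H₀ = 1.5296 rad.
Bracket: H₀ sin φ sin δ + cos φ cos δ sin H₀ = 1.5296×0.17021×-0.23181 + 0.98541×0.97276×0.99915 = -0.060352 + 0.957753 = 0.897401.
Q̄ = (S₀/π) × [bracket] = (2587/π) × 0.897401 = 738.98 W/m².
— Configuration B (φ=+9.8°):
Solar longitude: λ_s = 360° × (10 − 66)/309.10 = -65.222°, i.e. -65.222° + 360° = 294.778°.
sin δ = sin 73.70° × sin 294.778° = -0.87144, so δ = -60.627°.
cos H₀ = −tan(+9.8°) tan(-60.627°) = 0.3069, H₀ = 1.2589 rad.
Bracket: H₀ sin φ sin δ + cos φ cos δ sin H₀ = 1.2589×0.17021×-0.87144 + 0.98541×0.49050×0.95175 = -0.186730 + 0.460022 = 0.273292.
Q̄ = (S₀/π) × [bracket] = (2587/π) × 0.273292 = 225.05 W/m².
Ratio Q̄_A / Q̄_B = 738.98 / 225.05 = 3.284.

Q̄_A / Q̄_B ≈ 3.28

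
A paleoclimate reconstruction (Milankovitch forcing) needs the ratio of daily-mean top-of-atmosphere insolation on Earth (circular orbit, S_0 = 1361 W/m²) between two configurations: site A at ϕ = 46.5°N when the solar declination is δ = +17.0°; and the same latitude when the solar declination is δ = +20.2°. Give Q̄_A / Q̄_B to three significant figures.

Q̄_A / Q̄_B ≈ 0.942

— Configuration A (ϕ=+46.5°):
cos h₀ = −tan(+46.5°) tan(+17.000°) = -0.3222, h₀ = 1.8988 rad.
Bracket: h₀ sin ϕ sin δ + cos ϕ cos δ sin h₀ = 1.8988×0.72537×0.29237 + 0.68835×0.95630×0.94668 = 0.402691 + 0.623170 = 1.025861.
Q̄ = (S_0/π) × [bracket] = (1361/π) × 1.025861 = 444.42 W/m².
— Configuration B (ϕ=+46.5°):
cos h₀ = −tan(+46.5°) tan(+20.200°) = -0.3877, h₀ = 1.9689 rad.
Bracket: h₀ sin ϕ sin δ + cos ϕ cos δ sin h₀ = 1.9689×0.72537×0.34530 + 0.68835×0.93849×0.92178 = 0.493151 + 0.595479 = 1.088630.
Q̄ = (S_0/π) × [bracket] = (1361/π) × 1.088630 = 471.62 W/m².
Ratio Q̄_A / Q̄_B = 444.42 / 471.62 = 0.9423.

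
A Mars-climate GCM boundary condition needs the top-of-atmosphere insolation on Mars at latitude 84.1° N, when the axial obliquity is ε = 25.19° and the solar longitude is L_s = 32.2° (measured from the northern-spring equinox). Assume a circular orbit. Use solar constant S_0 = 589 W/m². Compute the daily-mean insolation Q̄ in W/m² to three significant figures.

Q̄ ≈ 133 W/m²

Solar declination: sin δ = sin ε · sin L_s = sin 25.19° × sin 32.2° = 0.22680, so δ = +13.109°.
cos h₀ = −tan(+84.1°) tan(+13.109°) = -2.2535 ≤ −1 ⇒ polar day, h₀ = π.
Bracket: h₀ sin ϕ sin δ + cos ϕ cos δ sin h₀ = 3.1416×0.99470×0.22680 + 0.10279×0.97394×0.00000 = 0.708739 + 0.000000 = 0.708739.
Q̄ = (S_0/π) × [bracket] = (589/π) × 0.708739 = 132.9 W/m².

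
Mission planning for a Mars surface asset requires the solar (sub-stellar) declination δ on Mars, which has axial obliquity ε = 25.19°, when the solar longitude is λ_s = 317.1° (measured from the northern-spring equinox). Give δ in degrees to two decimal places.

sin δ = sin ε · sin λ_s = sin 25.19° × sin 317.1° = -0.289729.
δ = arcsin(-0.289729) = -16.84°.

δ = -16.84°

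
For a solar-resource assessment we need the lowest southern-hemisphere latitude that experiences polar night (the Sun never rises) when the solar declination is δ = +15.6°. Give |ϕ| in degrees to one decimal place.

|ϕ| = 74.4°

Polar night requires cos h₀ = −tan ϕ tan δ ≥ 1, i.e. tan ϕ tan δ ≤ −1.
The boundary is |tan ϕ| · |tan δ| = 1, so |ϕ| = 90° − |δ| = 90° − 15.6° = 74.4° in the southern hemisphere.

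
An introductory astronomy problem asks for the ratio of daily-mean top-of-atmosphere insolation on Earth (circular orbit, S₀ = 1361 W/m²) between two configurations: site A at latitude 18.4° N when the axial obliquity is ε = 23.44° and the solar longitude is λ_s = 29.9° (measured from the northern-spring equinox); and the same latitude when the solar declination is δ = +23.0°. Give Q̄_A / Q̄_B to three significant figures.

Q̄_A / Q̄_B ≈ 0.958

— Configuration A (φ=+18.4°):
Solar declination: sin δ = sin ε · sin λ_s = sin 23.44° × sin 29.9° = 0.19829, so δ = +11.437°.
cos H₀ = −tan(+18.4°) tan(+11.437°) = -0.0673, H₀ = 1.6381 rad.
Bracket: H₀ sin φ sin δ + cos φ cos δ sin H₀ = 1.6381×0.31565×0.19829 + 0.94888×0.98014×0.99773 = 0.102529 + 0.927924 = 1.030453.
Q̄ = (S₀/π) × [bracket] = (1361/π) × 1.030453 = 446.41 W/m².
— Configuration B (φ=+18.4°):
cos H₀ = −tan(+18.4°) tan(+23.000°) = -0.1412, H₀ = 1.7125 rad.
Bracket: H₀ sin φ sin δ + cos φ cos δ sin H₀ = 1.7125×0.31565×0.39073 + 0.94888×0.92050×0.98998 = 0.211209 + 0.864692 = 1.075901.
Q̄ = (S₀/π) × [bracket] = (1361/π) × 1.075901 = 466.10 W/m².
Ratio Q̄_A / Q̄_B = 446.41 / 466.10 = 0.9578.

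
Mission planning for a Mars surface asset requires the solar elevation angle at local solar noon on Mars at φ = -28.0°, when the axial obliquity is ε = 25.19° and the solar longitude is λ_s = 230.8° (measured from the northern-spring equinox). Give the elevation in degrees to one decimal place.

81.3°

Solar declination: sin δ = sin ε · sin λ_s = sin 25.19° × sin 230.8° = -0.32983, so δ = -19.259°.
At local noon the hour angle is zero, so the zenith angle equals |φ − δ| = |-28.0° − (-19.259°)| = 8.741°.
Elevation = 90° − 8.741° = 81.3°.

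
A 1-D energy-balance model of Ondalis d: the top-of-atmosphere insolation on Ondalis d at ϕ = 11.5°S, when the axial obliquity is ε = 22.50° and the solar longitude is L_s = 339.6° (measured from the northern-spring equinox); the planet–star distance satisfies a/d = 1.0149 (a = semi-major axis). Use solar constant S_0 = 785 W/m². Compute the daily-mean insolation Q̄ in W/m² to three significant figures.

Solar declination: sin δ = sin ε · sin L_s = sin 22.50° × sin 339.6° = -0.13339, so δ = -7.666°.
cos h₀ = −tan(-11.5°) tan(-7.666°) = -0.0274, h₀ = 1.5982 rad.
Bracket: h₀ sin ϕ sin δ + cos ϕ cos δ sin h₀ = 1.5982×-0.19937×-0.13339 + 0.97992×0.99106×0.99962 = 0.042502 + 0.970790 = 1.013292.
Inverse-square distance factor (a/d)² = 1.0149² = 1.030022.
Q̄ = (S_0/π) × 1.030022 × [bracket] = (785/π) × 1.030022 × 1.013292 = 260.8 W/m².

Q̄ ≈ 261 W/m²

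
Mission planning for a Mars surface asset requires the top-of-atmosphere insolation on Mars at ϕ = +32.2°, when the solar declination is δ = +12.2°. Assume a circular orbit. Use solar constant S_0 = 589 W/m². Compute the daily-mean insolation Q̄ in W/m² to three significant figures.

cos h₀ = −tan(+32.2°) tan(+12.200°) = -0.1362, h₀ = 1.7074 rad.
Bracket: h₀ sin ϕ sin δ + cos ϕ cos δ sin h₀ = 1.7074×0.53288×0.21132 + 0.84619×0.97742×0.99069 = 0.192267 + 0.819383 = 1.011650.
Q̄ = (S_0/π) × [bracket] = (589/π) × 1.011650 = 189.7 W/m².

Q̄ ≈ 190 W/m²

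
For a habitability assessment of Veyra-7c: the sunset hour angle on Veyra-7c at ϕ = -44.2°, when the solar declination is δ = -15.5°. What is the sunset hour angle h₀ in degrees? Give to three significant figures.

h₀ = 106°

cos h₀ = −tan ϕ · tan δ = −tan(-44.2°) × tan(-15.500°) = -0.2697, so h₀ = 1.8439 rad = 105.65°.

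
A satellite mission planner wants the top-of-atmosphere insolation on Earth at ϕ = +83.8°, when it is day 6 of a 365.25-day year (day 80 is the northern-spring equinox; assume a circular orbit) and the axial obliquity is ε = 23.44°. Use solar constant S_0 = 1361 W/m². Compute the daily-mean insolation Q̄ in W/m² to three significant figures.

Solar longitude: L_s = 360° × (6 − 80)/365.25 = -72.936°, i.e. -72.936° + 360° = 287.064°.
sin δ = sin 23.44° × sin 287.064° = -0.38028, so δ = -22.351°.
cos h₀ = −tan(+83.8°) tan(-22.351°) = 3.7849 ≥ 1 ⇒ polar night, h₀ = 0 and Q̄ = 0.

Q̄ ≈ 0.00 W/m²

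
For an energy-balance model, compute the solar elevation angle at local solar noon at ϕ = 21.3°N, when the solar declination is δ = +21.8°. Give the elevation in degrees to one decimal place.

89.5°

At local noon the hour angle is zero, so the zenith angle equals |ϕ − δ| = |+21.3° − (+21.800°)| = 0.500°.
Elevation = 90° − 0.500° = 89.5°.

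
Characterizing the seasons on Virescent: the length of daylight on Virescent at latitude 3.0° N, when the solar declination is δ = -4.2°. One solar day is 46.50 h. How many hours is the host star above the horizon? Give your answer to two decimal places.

23.19 h

cos H₀ = −tan φ · tan δ = −tan(+3.0°) × tan(-4.200°) = 0.0038, so H₀ = 1.5669 rad = 89.78°.
Daylight = 2H₀/(2π) × 46.50 h = (1.5669/π) × 46.50 = 23.19 h.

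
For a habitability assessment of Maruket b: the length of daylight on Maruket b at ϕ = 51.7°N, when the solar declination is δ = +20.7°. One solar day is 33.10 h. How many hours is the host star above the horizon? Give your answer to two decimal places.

21.81 h

cos h₀ = −tan ϕ · tan δ = −tan(+51.7°) × tan(+20.700°) = -0.4785, so h₀ = 2.0697 rad = 118.59°.
Daylight = 2h₀/(2π) × 33.10 h = (2.0697/π) × 33.10 = 21.81 h.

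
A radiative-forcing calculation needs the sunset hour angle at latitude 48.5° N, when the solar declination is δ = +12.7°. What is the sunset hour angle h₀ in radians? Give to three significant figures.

cos h₀ = −tan ϕ · tan δ = −tan(+48.5°) × tan(+12.700°) = -0.2547, so h₀ = 1.8284 rad = 104.76°.

h₀ = 1.83 rad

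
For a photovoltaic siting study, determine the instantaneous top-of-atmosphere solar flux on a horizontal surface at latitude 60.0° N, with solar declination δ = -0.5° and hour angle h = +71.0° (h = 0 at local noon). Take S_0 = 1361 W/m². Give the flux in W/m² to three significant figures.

211 W/m²

cos θ_z = sin ϕ sin δ + cos ϕ cos δ cos h = -0.007557 + 0.162778 = 0.155221.
Flux = S_0 · cos θ_z = 1361 × 0.155221 = 211.3 W/m².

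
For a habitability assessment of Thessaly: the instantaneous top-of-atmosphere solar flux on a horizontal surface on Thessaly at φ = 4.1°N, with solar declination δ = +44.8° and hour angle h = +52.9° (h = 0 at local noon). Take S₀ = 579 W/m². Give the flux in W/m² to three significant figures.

276 W/m²

cos θ_z = sin φ sin δ + cos φ cos δ cos h = 0.050380 + 0.426923 = 0.477303.
Flux = S₀ · cos θ_z = 579 × 0.477303 = 276.4 W/m².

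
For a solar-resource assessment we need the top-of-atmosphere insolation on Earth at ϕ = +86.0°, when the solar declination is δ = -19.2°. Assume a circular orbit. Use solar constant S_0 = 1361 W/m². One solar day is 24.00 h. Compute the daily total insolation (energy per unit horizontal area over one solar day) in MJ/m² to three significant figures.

cos h₀ = −tan(+86.0°) tan(-19.200°) = 4.9800 ≥ 1 ⇒ polar night, h₀ = 0 and Q̄ = 0.
Daily total = Q̄ × 24.00 h × 3600 s/h = 0.00 MJ/m².

0.00 MJ/m²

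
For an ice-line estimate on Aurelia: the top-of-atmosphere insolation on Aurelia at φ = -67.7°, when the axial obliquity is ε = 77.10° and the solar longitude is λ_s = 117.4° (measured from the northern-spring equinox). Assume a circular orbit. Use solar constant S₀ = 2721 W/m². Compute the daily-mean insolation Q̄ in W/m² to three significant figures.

Q̄ ≈ 0.00 W/m²

Solar declination: sin δ = sin ε · sin λ_s = sin 77.10° × sin 117.4° = 0.86541, so δ = +59.929°.
cos H₀ = −tan(-67.7°) tan(+59.929°) = 4.2112 ≥ 1 ⇒ polar night, H₀ = 0 and Q̄ = 0.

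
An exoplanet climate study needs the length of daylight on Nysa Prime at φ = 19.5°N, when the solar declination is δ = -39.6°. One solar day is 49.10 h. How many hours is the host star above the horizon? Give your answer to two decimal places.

19.90 h

cos H₀ = −tan φ · tan δ = −tan(+19.5°) × tan(-39.600°) = 0.2930, so H₀ = 1.2735 rad = 72.97°.
Daylight = 2H₀/(2π) × 49.10 h = (1.2735/π) × 49.10 = 19.90 h.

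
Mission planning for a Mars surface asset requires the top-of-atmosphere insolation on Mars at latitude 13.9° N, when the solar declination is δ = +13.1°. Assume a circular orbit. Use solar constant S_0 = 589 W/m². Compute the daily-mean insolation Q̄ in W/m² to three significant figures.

Q̄ ≈ 194 W/m²

cos h₀ = −tan(+13.9°) tan(+13.100°) = -0.0576, h₀ = 1.6284 rad.
Bracket: h₀ sin ϕ sin δ + cos ϕ cos δ sin h₀ = 1.6284×0.24023×0.22665 + 0.97072×0.97398×0.99834 = 0.088663 + 0.943892 = 1.032555.
Q̄ = (S_0/π) × [bracket] = (589/π) × 1.032555 = 193.6 W/m².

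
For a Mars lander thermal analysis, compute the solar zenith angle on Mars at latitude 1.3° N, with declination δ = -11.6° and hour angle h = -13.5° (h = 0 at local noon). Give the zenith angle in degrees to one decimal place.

cos θ_z = sin ϕ sin δ + cos ϕ cos δ cos h = -0.004562 + 0.952264 = 0.947702.
θ_z = arccos(0.947702) = 18.6°.

θ_z = 18.6°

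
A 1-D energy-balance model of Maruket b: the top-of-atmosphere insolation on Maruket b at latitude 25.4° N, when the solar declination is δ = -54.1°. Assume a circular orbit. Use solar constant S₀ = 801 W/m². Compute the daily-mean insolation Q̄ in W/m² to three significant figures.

Q̄ ≈ 26.2 W/m²

cos H₀ = −tan(+25.4°) tan(-54.100°) = 0.6560, H₀ = 0.8553 rad.
Bracket: H₀ sin φ sin δ + cos φ cos δ sin H₀ = 0.8553×0.42894×-0.81004 + 0.90334×0.58637×0.75480 = -0.297181 + 0.399811 = 0.102630.
Q̄ = (S₀/π) × [bracket] = (801/π) × 0.102630 = 26.17 W/m².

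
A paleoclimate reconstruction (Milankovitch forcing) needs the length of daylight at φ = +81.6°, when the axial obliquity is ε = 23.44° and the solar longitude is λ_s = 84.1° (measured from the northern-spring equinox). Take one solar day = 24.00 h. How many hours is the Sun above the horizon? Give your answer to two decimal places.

24.00 h

Solar declination: sin δ = sin ε · sin λ_s = sin 23.44° × sin 84.1° = 0.39568, so δ = +23.308°.
Sunrise equation: cos H₀ = −tan φ · tan δ = -2.9177 ≤ −1, so the Sun never sets (polar day) and H₀ = π.
Daylight = 2H₀/(2π) × 24.00 h = (3.1416/π) × 24.00 = 24.00 h.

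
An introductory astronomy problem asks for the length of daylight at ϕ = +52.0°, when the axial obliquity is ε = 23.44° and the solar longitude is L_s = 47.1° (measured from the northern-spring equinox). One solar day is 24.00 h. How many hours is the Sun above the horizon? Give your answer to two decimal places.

Solar declination: sin δ = sin ε · sin L_s = sin 23.44° × sin 47.1° = 0.29140, so δ = +16.942°.
cos h₀ = −tan ϕ · tan δ = −tan(+52.0°) × tan(+16.942°) = -0.3899, so h₀ = 1.9713 rad = 112.95°.
Daylight = 2h₀/(2π) × 24.00 h = (1.9713/π) × 24.00 = 15.06 h.

15.06 h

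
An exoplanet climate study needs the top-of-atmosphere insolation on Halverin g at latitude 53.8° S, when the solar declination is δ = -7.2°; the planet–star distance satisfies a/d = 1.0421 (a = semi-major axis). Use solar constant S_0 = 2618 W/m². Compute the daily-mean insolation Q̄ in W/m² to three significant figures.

Q̄ ≈ 682 W/m²

cos h₀ = −tan(-53.8°) tan(-7.200°) = -0.1726, h₀ = 1.7443 rad.
Bracket: h₀ sin ϕ sin δ + cos ϕ cos δ sin h₀ = 1.7443×-0.80696×-0.12533 + 0.59061×0.99211×0.98499 = 0.176412 + 0.577155 = 0.753567.
Inverse-square distance factor (a/d)² = 1.0421² = 1.085972.
Q̄ = (S_0/π) × 1.085972 × [bracket] = (2618/π) × 1.085972 × 0.753567 = 682.0 W/m².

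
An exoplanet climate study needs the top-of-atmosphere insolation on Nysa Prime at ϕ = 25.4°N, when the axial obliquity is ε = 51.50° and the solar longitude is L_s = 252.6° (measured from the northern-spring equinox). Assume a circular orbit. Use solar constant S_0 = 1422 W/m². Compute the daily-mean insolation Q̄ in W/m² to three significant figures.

Solar declination: sin δ = sin ε · sin L_s = sin 51.50° × sin 252.6° = -0.74680, so δ = -48.314°.
cos h₀ = −tan(+25.4°) tan(-48.314°) = 0.5332, h₀ = 1.0084 rad.
Bracket: h₀ sin ϕ sin δ + cos ϕ cos δ sin h₀ = 1.0084×0.42894×-0.74680 + 0.90334×0.66505×0.84599 = -0.323023 + 0.508242 = 0.185219.
Q̄ = (S_0/π) × [bracket] = (1422/π) × 0.185219 = 83.84 W/m².

Q̄ ≈ 83.8 W/m²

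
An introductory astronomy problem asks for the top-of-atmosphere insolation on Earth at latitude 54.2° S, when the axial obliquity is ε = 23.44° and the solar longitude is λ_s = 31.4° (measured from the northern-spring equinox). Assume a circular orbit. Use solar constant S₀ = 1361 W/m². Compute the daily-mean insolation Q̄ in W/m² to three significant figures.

Q̄ ≈ 144 W/m²

Solar declination: sin δ = sin ε · sin λ_s = sin 23.44° × sin 31.4° = 0.20725, so δ = +11.961°.
cos H₀ = −tan(-54.2°) tan(+11.961°) = 0.2937, H₀ = 1.2727 rad.
Bracket: H₀ sin φ sin δ + cos φ cos δ sin H₀ = 1.2727×-0.81106×0.20725 + 0.58496×0.97829×0.95589 = -0.213931 + 0.547018 = 0.333087.
Q̄ = (S₀/π) × [bracket] = (1361/π) × 0.333087 = 144.3 W/m².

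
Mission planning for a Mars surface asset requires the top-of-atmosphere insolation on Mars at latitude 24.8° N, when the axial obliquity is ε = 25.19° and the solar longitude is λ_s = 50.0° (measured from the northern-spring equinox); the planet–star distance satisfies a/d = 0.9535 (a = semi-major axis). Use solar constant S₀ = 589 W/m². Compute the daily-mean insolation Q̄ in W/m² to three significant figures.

Solar declination: sin δ = sin ε · sin λ_s = sin 25.19° × sin 50.0° = 0.32604, so δ = +19.029°.
cos H₀ = −tan(+24.8°) tan(+19.029°) = -0.1594, H₀ = 1.7308 rad.
Bracket: H₀ sin φ sin δ + cos φ cos δ sin H₀ = 1.7308×0.41945×0.32604 + 0.90778×0.94535×0.98722 = 0.236700 + 0.847202 = 1.083902.
Inverse-square distance factor (a/d)² = 0.9535² = 0.909162.
Q̄ = (S₀/π) × 0.909162 × [bracket] = (589/π) × 0.909162 × 1.083902 = 184.8 W/m².

Q̄ ≈ 185 W/m²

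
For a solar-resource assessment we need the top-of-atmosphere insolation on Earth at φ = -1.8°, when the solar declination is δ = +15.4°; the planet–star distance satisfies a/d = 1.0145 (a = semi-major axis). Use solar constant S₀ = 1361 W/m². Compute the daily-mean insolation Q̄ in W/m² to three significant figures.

cos H₀ = −tan(-1.8°) tan(+15.400°) = 0.0087, H₀ = 1.5621 rad.
Bracket: H₀ sin φ sin δ + cos φ cos δ sin H₀ = 1.5621×-0.03141×0.26556 + 0.99951×0.96410×0.99996 = -0.013030 + 0.963589 = 0.950559.
Inverse-square distance factor (a/d)² = 1.0145² = 1.029210.
Q̄ = (S₀/π) × 1.029210 × [bracket] = (1361/π) × 1.029210 × 0.950559 = 423.8 W/m².

Q̄ ≈ 424 W/m²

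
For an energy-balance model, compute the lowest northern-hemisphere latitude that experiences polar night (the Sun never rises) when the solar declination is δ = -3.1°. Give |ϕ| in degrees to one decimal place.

Polar night requires cos h₀ = −tan ϕ tan δ ≥ 1, i.e. tan ϕ tan δ ≤ −1.
The boundary is |tan ϕ| · |tan δ| = 1, so |ϕ| = 90° − |δ| = 90° − 3.1° = 86.9° in the northern hemisphere.

|ϕ| = 86.9°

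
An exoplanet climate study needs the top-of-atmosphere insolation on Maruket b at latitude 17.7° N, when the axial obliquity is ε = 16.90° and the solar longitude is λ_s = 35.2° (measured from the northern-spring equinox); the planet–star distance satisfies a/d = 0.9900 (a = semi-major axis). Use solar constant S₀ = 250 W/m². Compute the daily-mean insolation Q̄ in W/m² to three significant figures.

Solar declination: sin δ = sin ε · sin λ_s = sin 16.90° × sin 35.2° = 0.16757, so δ = +9.647°.
cos H₀ = −tan(+17.7°) tan(+9.647°) = -0.0542, H₀ = 1.6251 rad.
Bracket: H₀ sin φ sin δ + cos φ cos δ sin H₀ = 1.6251×0.30403×0.16757 + 0.95266×0.98586×0.99853 = 0.082793 + 0.937809 = 1.020602.
Inverse-square distance factor (a/d)² = 0.9900² = 0.980100.
Q̄ = (S₀/π) × 0.980100 × [bracket] = (250/π) × 0.980100 × 1.020602 = 79.60 W/m².

Q̄ ≈ 79.6 W/m²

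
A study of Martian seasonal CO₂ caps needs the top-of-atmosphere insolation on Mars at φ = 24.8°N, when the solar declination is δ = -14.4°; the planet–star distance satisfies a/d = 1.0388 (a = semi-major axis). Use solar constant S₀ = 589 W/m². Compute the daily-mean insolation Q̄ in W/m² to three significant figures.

cos H₀ = −tan(+24.8°) tan(-14.400°) = 0.1186, H₀ = 1.4519 rad.
Bracket: H₀ sin φ sin δ + cos φ cos δ sin H₀ = 1.4519×0.41945×-0.24869 + 0.90778×0.96858×0.99294 = -0.151452 + 0.873050 = 0.721598.
Inverse-square distance factor (a/d)² = 1.0388² = 1.079105.
Q̄ = (S₀/π) × 1.079105 × [bracket] = (589/π) × 1.079105 × 0.721598 = 146.0 W/m².

Q̄ ≈ 146 W/m²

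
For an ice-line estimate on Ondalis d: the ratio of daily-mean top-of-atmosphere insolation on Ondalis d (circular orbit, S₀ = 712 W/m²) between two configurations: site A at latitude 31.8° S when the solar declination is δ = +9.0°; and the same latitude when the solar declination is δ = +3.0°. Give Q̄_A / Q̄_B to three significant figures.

— Configuration A (φ=-31.8°):
cos H₀ = −tan(-31.8°) tan(+9.000°) = 0.0982, H₀ = 1.4724 rad.
Bracket: H₀ sin φ sin δ + cos φ cos δ sin H₀ = 1.4724×-0.52696×0.15643 + 0.84989×0.98769×0.99517 = -0.121373 + 0.835373 = 0.714000.
Q̄ = (S₀/π) × [bracket] = (712/π) × 0.714000 = 161.82 W/m².
— Configuration B (φ=-31.8°):
cos H₀ = −tan(-31.8°) tan(+3.000°) = 0.0325, H₀ = 1.5383 rad.
Bracket: H₀ sin φ sin δ + cos φ cos δ sin H₀ = 1.5383×-0.52696×0.05234 + 0.84989×0.99863×0.99947 = -0.042428 + 0.848276 = 0.805848.
Q̄ = (S₀/π) × [bracket] = (712/π) × 0.805848 = 182.63 W/m².
Ratio Q̄_A / Q̄_B = 161.82 / 182.63 = 0.8861.

Q̄_A / Q̄_B ≈ 0.886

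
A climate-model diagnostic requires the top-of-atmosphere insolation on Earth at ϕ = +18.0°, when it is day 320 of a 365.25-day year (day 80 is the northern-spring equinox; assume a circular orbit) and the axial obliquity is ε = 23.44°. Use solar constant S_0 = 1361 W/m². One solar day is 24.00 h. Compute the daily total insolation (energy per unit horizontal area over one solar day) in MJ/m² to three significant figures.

27.8 MJ/m²

Solar longitude: L_s = 360° × (320 − 80)/365.25 = 236.550°.
sin δ = sin 23.44° × sin 236.550° = -0.33190, so δ = -19.384°.
cos h₀ = −tan(+18.0°) tan(-19.384°) = 0.1143, h₀ = 1.4562 rad.
Bracket: h₀ sin ϕ sin δ + cos ϕ cos δ sin h₀ = 1.4562×0.30902×-0.33190 + 0.95106×0.94331×0.99344 = -0.149353 + 0.891259 = 0.741906.
Q̄ = (S_0/π) × [bracket] = (1361/π) × 0.741906 = 321.41 W/m².
Daily total = Q̄ × 24.00 h × 3600 s/h = 321.41 × 24.00 × 3600 / 10⁶ = 27.77 MJ/m².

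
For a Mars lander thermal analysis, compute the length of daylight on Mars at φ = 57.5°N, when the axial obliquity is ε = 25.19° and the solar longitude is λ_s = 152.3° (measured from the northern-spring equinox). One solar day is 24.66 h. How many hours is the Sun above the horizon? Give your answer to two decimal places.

14.86 h

Solar declination: sin δ = sin ε · sin λ_s = sin 25.19° × sin 152.3° = 0.19785, so δ = +11.411°.
cos H₀ = −tan φ · tan δ = −tan(+57.5°) × tan(+11.411°) = -0.3168, so H₀ = 1.8932 rad = 108.47°.
Daylight = 2H₀/(2π) × 24.66 h = (1.8932/π) × 24.66 = 14.86 h.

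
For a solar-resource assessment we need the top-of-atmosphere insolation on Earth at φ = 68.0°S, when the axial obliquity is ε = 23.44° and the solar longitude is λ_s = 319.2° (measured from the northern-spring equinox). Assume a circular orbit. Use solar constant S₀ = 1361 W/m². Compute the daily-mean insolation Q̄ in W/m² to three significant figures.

Solar declination: sin δ = sin ε · sin λ_s = sin 23.44° × sin 319.2° = -0.25992, so δ = -15.066°.
cos H₀ = −tan(-68.0°) tan(-15.066°) = -0.6662, H₀ = 2.2999 rad.
Bracket: H₀ sin φ sin δ + cos φ cos δ sin H₀ = 2.2999×-0.92718×-0.25992 + 0.37461×0.96563×0.74575 = 0.554259 + 0.269764 = 0.824023.
Q̄ = (S₀/π) × [bracket] = (1361/π) × 0.824023 = 357.0 W/m².

Q̄ ≈ 357 W/m²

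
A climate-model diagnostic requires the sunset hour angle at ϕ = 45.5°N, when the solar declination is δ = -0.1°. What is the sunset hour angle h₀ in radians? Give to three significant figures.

cos h₀ = −tan ϕ · tan δ = −tan(+45.5°) × tan(-0.100°) = 0.0018, so h₀ = 1.5690 rad = 89.90°.

h₀ = 1.57 rad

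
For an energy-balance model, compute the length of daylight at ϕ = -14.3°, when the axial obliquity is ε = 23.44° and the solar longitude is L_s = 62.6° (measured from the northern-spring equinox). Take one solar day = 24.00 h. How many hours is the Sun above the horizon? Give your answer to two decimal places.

Solar declination: sin δ = sin ε · sin L_s = sin 23.44° × sin 62.6° = 0.35316, so δ = +20.681°.
cos h₀ = −tan ϕ · tan δ = −tan(-14.3°) × tan(+20.681°) = 0.0962, so h₀ = 1.4744 rad = 84.48°.
Daylight = 2h₀/(2π) × 24.00 h = (1.4744/π) × 24.00 = 11.26 h.

11.26 h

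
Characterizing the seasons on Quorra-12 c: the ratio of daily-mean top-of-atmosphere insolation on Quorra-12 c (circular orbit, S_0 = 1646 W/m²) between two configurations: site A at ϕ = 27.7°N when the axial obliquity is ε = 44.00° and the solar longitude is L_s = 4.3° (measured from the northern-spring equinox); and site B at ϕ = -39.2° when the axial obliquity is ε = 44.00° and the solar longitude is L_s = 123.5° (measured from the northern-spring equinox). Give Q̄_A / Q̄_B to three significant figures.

— Configuration A (ϕ=+27.7°):
Solar declination: sin δ = sin ε · sin L_s = sin 44.00° × sin 4.3° = 0.05208, so δ = +2.986°.
cos h₀ = −tan(+27.7°) tan(+2.986°) = -0.0274, h₀ = 1.5982 rad.
Bracket: h₀ sin ϕ sin δ + cos ϕ cos δ sin h₀ = 1.5982×0.46484×0.05208 + 0.88539×0.99864×0.99963 = 0.038691 + 0.883859 = 0.922550.
Q̄ = (S_0/π) × [bracket] = (1646/π) × 0.922550 = 483.36 W/m².
— Configuration B (ϕ=-39.2°):
Solar declination: sin δ = sin ε · sin L_s = sin 44.00° × sin 123.5° = 0.57927, so δ = +35.399°.
cos h₀ = −tan(-39.2°) tan(+35.399°) = 0.5796, h₀ = 0.9526 rad.
Bracket: h₀ sin ϕ sin δ + cos ϕ cos δ sin h₀ = 0.9526×-0.63203×0.57927 + 0.77494×0.81514×0.81492 = -0.348762 + 0.514772 = 0.166010.
Q̄ = (S_0/π) × [bracket] = (1646/π) × 0.166010 = 86.979 W/m².
Ratio Q̄_A / Q̄_B = 483.36 / 86.979 = 5.557.

Q̄_A / Q̄_B ≈ 5.56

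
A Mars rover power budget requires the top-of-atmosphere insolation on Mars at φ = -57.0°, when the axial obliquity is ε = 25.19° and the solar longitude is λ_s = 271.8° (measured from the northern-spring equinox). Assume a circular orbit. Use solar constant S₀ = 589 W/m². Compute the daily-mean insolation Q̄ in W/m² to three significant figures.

Q̄ ≈ 223 W/m²

Solar declination: sin δ = sin ε · sin λ_s = sin 25.19° × sin 271.8° = -0.42541, so δ = -25.177°.
cos H₀ = −tan(-57.0°) tan(-25.177°) = -0.7238, H₀ = 2.3801 rad.
Bracket: H₀ sin φ sin δ + cos φ cos δ sin H₀ = 2.3801×-0.83867×-0.42541 + 0.54464×0.90500×0.68997 = 0.849169 + 0.340086 = 1.189255.
Q̄ = (S₀/π) × [bracket] = (589/π) × 1.189255 = 223.0 W/m².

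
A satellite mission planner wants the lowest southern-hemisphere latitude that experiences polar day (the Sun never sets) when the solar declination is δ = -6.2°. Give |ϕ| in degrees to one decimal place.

Polar day requires cos h₀ = −tan ϕ tan δ ≤ −1, i.e. tan ϕ tan δ ≥ 1.
The boundary is |tan ϕ| · |tan δ| = 1, so |ϕ| = 90° − |δ| = 90° − 6.2° = 83.8° in the southern hemisphere.

|ϕ| = 83.8°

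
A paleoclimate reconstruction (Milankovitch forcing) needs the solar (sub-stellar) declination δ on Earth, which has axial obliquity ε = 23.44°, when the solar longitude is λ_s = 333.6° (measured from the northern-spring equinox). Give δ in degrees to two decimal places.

sin δ = sin ε · sin λ_s = sin 23.44° × sin 333.6° = -0.176871.
δ = arcsin(-0.176871) = -10.19°.

δ = -10.19°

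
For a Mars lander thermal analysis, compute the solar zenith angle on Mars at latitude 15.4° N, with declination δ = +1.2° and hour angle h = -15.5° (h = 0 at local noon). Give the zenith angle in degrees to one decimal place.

cos θ_z = sin ϕ sin δ + cos ϕ cos δ cos h = 0.005561 + 0.928828 = 0.934389.
θ_z = arccos(0.934389) = 20.9°.

θ_z = 20.9°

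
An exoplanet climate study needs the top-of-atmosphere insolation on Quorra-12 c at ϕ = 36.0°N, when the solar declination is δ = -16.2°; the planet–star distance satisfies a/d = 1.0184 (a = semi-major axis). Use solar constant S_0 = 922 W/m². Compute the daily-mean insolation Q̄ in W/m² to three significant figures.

cos h₀ = −tan(+36.0°) tan(-16.200°) = 0.2111, h₀ = 1.3581 rad.
Bracket: h₀ sin ϕ sin δ + cos ϕ cos δ sin h₀ = 1.3581×0.58779×-0.27899 + 0.80902×0.96029×0.97747 = -0.222711 + 0.759390 = 0.536679.
Inverse-square distance factor (a/d)² = 1.0184² = 1.037139.
Q̄ = (S_0/π) × 1.037139 × [bracket] = (922/π) × 1.037139 × 0.536679 = 163.4 W/m².

Q̄ ≈ 163 W/m²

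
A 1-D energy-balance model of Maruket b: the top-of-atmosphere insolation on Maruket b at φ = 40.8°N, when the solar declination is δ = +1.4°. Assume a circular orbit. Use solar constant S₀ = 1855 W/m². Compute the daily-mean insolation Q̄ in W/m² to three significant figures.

Q̄ ≈ 462 W/m²

cos H₀ = −tan(+40.8°) tan(+1.400°) = -0.0211, H₀ = 1.5919 rad.
Bracket: H₀ sin φ sin δ + cos φ cos δ sin H₀ = 1.5919×0.65342×0.02443 + 0.75700×0.99970×0.99978 = 0.025412 + 0.756606 = 0.782018.
Q̄ = (S₀/π) × [bracket] = (1855/π) × 0.782018 = 461.8 W/m².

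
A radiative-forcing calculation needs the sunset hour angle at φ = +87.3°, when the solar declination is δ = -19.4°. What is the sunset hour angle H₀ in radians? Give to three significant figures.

H₀ = 0.00 rad

cos H₀ = −tan φ · tan δ = 7.4674 ≥ 1, so the Sun never rises (polar night) and H₀ = 0.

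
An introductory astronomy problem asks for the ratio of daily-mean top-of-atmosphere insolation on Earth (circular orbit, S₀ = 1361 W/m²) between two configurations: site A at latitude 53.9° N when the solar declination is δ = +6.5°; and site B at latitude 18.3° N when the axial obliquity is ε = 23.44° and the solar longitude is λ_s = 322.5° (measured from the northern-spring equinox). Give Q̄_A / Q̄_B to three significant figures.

— Configuration A (φ=+53.9°):
cos H₀ = −tan(+53.9°) tan(+6.500°) = -0.1562, H₀ = 1.7277 rad.
Bracket: H₀ sin φ sin δ + cos φ cos δ sin H₀ = 1.7277×0.80799×0.11320 + 0.58920×0.99357×0.98772 = 0.158023 + 0.578223 = 0.736246.
Q̄ = (S₀/π) × [bracket] = (1361/π) × 0.736246 = 318.96 W/m².
— Configuration B (φ=+18.3°):
Solar declination: sin δ = sin ε · sin λ_s = sin 23.44° × sin 322.5° = -0.24216, so δ = -14.014°.
cos H₀ = −tan(+18.3°) tan(-14.014°) = 0.0825, H₀ = 1.4882 rad.
Bracket: H₀ sin φ sin δ + cos φ cos δ sin H₀ = 1.4882×0.31399×-0.24216 + 0.94943×0.97024×0.99659 = -0.113157 + 0.918034 = 0.804877.
Q̄ = (S₀/π) × [bracket] = (1361/π) × 0.804877 = 348.69 W/m².
Ratio Q̄_A / Q̄_B = 318.96 / 348.69 = 0.9147.

Q̄_A / Q̄_B ≈ 0.915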